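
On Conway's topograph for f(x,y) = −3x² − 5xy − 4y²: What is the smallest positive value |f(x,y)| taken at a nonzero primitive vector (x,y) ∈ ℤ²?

translate: b→-1 (≡5 mod 6), so (3,5,4)→(3,-1,2)
flip: (3,-1,2)→(2,1,3)
reduced (well bottom): (2,1,3) with a≤c, −a<b≤a
well minimum |f| = |-2| = 2 (negative-definite)

2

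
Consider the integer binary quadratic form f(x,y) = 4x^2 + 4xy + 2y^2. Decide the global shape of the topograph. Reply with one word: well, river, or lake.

D = b²−4ac = 4² − 4·4·2 = -16
D < 0 ⇒ definite ⇒ every region one sign ⇒ single well

well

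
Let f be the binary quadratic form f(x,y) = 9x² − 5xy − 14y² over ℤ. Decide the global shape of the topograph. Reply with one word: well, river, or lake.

D = b²−4ac = (-5)² − 4·9·(-14) = 529
D = 23² is a perfect square ⇒ form factors over ℤ ⇒ lakes

lake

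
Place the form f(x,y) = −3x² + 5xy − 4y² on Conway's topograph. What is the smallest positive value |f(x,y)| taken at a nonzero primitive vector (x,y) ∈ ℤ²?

translate: b→1 (≡-5 mod 6), so (3,-5,4)→(3,1,2)
flip: (3,1,2)→(2,-1,3)
reduced (well bottom): (2,-1,3) with a≤c, −a<b≤a
well minimum |f| = |-2| = 2 (negative-definite)

2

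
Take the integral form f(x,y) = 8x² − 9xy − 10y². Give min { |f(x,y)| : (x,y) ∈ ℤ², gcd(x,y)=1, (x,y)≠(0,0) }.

descent: ρ → (-10,9,8)  [lands on river]
river: ρ → (8,7,-11)
river: ρ → (-11,15,4)
river: ρ → (4,17,-7)
river: ρ → (-7,11,10)
river: ρ → (10,9,-8)
river: ρ → (-8,7,11)
river: ρ → (11,15,-4)
river: ρ → (-4,17,7)
river: ρ → (7,11,-10)
closes: descent 1, river 10
min |a| on river = 4

4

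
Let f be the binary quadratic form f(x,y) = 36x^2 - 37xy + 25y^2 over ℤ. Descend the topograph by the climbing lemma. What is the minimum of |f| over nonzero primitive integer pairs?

translate: b→35 (≡-37 mod 72), so (36,-37,25)→(36,35,24)
flip: (36,35,24)→(24,-35,36)
translate: b→13 (≡-35 mod 48), so (24,-35,36)→(24,13,25)
reduced (well bottom): (24,13,25) with a≤c, −a<b≤a
well minimum = a = 24

24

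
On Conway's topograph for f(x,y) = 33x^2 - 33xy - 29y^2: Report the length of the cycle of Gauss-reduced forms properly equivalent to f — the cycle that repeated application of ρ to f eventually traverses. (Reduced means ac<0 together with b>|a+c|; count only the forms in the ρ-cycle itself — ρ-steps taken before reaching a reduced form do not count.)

D = 4917, ⌊√D⌋ = 70
descent: ρ → (-29,33,33)  [lands on river]
river: ρ → (33,33,-29)
river: ρ → (-29,25,37)
river: ρ → (37,49,-17)
river: ρ → (-17,53,31)
river: ρ → (31,9,-39)
river: ρ → (-39,69,1)
river: ρ → (1,69,-39)
river: ρ → (-39,9,31)
river: ρ → (31,53,-17)
river: ρ → (-17,49,37)
river: ρ → (37,25,-29)
ρ-cycle length = 12 (tail of 1 descent step not counted)

12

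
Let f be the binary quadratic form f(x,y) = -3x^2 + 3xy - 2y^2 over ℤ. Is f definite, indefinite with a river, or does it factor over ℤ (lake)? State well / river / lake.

D = b²−4ac = 3² − 4·(-3)·(-2) = -15
D < 0 ⇒ definite ⇒ every region one sign ⇒ single well

well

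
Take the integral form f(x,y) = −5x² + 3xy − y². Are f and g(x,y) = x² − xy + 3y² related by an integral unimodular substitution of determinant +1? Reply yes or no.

D₁ = -11, D₂ = -11
f is negative-definite; reduce −f:
−f: flip: (5,-3,1)→(1,3,5)
−f: translate: b→1 (≡3 mod 2), so (1,3,5)→(1,1,3)
−f: reduced (well bottom): (1,1,3) with a≤c, −a<b≤a
flip sign back: reduced form of f is (-1,-1,-3)
g: translate: b→1 (≡-1 mod 2), so (1,-1,3)→(1,1,3)
g: reduced (well bottom): (1,1,3) with a≤c, −a<b≤a
reduced forms (-1, -1, -3) vs (1, 1, 3) ⇒ inequivalent

no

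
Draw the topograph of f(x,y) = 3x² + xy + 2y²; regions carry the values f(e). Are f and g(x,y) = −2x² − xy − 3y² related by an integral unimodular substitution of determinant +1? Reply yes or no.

D₁ = -23, D₂ = -23
f: flip: (3,1,2)→(2,-1,3)
f: reduced (well bottom): (2,-1,3) with a≤c, −a<b≤a
g is negative-definite; reduce −g:
−g: reduced (well bottom): (2,1,3) with a≤c, −a<b≤a
flip sign back: reduced form of g is (-2,-1,-3)
reduced forms (2, -1, 3) vs (-2, -1, -3) ⇒ inequivalent

no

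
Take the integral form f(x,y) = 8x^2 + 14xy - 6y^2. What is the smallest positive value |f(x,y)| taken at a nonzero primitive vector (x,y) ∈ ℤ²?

river: ρ → (-6,10,12)
river: ρ → (12,14,-4)
river: ρ → (-4,18,4)
river: ρ → (4,14,-12)
river: ρ → (-12,10,6)
river: ρ → (6,14,-8)
river: ρ → (-8,18,2)
river: ρ → (2,18,-8)
river: ρ → (-8,14,6)
river: ρ → (6,10,-12)
river: ρ → (-12,14,4)
river: ρ → (4,18,-4)
river: ρ → (-4,14,12)
river: ρ → (12,10,-6)
river: ρ → (-6,14,8)
river: ρ → (8,18,-2)
river: ρ → (-2,18,8)
river: ρ → (8,14,-6)
closes: descent 0, river 18
min |a| on river = 2

2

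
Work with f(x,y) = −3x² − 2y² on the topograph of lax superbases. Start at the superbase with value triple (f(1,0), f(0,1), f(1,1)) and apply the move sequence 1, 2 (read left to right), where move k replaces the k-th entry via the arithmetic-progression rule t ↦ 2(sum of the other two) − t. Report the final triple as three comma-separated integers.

start (-3,-2,-5) = (f(1,0),f(0,1),f(1,1))
replace slot 1: 2·((-2)+(-5)) − (-3) = -11 → (-11,-2,-5)
replace slot 2: 2·((-11)+(-5)) − (-2) = -30 → (-11,-30,-5)

-11,-30,-5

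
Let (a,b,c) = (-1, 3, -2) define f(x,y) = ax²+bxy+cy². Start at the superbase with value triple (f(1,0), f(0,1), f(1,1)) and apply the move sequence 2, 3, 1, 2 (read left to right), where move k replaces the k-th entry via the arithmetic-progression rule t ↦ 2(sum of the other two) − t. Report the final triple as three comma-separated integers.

start (-1,-2,0) = (f(1,0),f(0,1),f(1,1))
replace slot 2: 2·((-1)+0) − (-2) = 0 → (-1,0,0)
replace slot 3: 2·((-1)+0) − 0 = -2 → (-1,0,-2)
replace slot 1: 2·(0+(-2)) − (-1) = -3 → (-3,0,-2)
replace slot 2: 2·((-3)+(-2)) − 0 = -10 → (-3,-10,-2)

-3,-10,-2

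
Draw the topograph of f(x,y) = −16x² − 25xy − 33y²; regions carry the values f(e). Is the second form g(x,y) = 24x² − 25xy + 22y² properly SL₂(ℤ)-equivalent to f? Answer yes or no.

D₁ = -1487, D₂ = -1487
f is negative-definite; reduce −f:
−f: translate: b→-7 (≡25 mod 32), so (16,25,33)→(16,-7,24)
−f: reduced (well bottom): (16,-7,24) with a≤c, −a<b≤a
flip sign back: reduced form of f is (-16,7,-24)
g: translate: b→23 (≡-25 mod 48), so (24,-25,22)→(24,23,21)
g: flip: (24,23,21)→(21,-23,24)
g: translate: b→19 (≡-23 mod 42), so (21,-23,24)→(21,19,22)
g: reduced (well bottom): (21,19,22) with a≤c, −a<b≤a
reduced forms (-16, 7, -24) vs (21, 19, 22) ⇒ inequivalent

no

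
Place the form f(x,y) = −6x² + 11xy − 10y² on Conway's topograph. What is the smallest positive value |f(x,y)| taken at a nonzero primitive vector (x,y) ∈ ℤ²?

translate: b→1 (≡-11 mod 12), so (6,-11,10)→(6,1,5)
flip: (6,1,5)→(5,-1,6)
reduced (well bottom): (5,-1,6) with a≤c, −a<b≤a
well minimum |f| = |-5| = 5 (negative-definite)

5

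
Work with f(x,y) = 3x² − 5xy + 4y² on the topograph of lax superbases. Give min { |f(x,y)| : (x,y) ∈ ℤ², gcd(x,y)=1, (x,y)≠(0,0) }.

translate: b→1 (≡-5 mod 6), so (3,-5,4)→(3,1,2)
flip: (3,1,2)→(2,-1,3)
reduced (well bottom): (2,-1,3) with a≤c, −a<b≤a
well minimum = a = 2

2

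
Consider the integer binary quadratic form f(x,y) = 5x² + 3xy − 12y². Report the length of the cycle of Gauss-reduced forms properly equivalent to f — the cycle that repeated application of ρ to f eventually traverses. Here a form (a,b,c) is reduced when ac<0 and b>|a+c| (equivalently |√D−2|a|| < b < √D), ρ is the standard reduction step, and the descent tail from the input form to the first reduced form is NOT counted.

D = 249, ⌊√D⌋ = 15
descent: ρ → (-12,-3,5)
descent: ρ → (5,13,-4)  [lands on river]
river: ρ → (-4,11,8)
river: ρ → (8,5,-7)
river: ρ → (-7,9,6)
river: ρ → (6,15,-1)
river: ρ → (-1,15,6)
river: ρ → (6,9,-7)
river: ρ → (-7,5,8)
river: ρ → (8,11,-4)
river: ρ → (-4,13,5)
river: ρ → (5,7,-10)
river: ρ → (-10,13,2)
river: ρ → (2,15,-3)
river: ρ → (-3,15,2)
river: ρ → (2,13,-10)
river: ρ → (-10,7,5)
ρ-cycle length = 16 (tail of 2 descent steps not counted)

16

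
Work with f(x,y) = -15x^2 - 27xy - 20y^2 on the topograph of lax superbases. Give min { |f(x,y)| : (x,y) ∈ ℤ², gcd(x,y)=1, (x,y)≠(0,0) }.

translate: b→-3 (≡27 mod 30), so (15,27,20)→(15,-3,8)
flip: (15,-3,8)→(8,3,15)
reduced (well bottom): (8,3,15) with a≤c, −a<b≤a
well minimum |f| = |-8| = 8 (negative-definite)

8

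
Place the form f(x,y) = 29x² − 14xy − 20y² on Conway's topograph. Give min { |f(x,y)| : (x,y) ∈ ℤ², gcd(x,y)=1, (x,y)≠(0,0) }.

descent: ρ → (-20,14,29)  [lands on river]
river: ρ → (29,44,-5)
river: ρ → (-5,46,20)
river: ρ → (20,34,-17)
river: ρ → (-17,34,20)
river: ρ → (20,46,-5)
river: ρ → (-5,44,29)
river: ρ → (29,14,-20)
river: ρ → (-20,26,23)
river: ρ → (23,20,-23)
river: ρ → (-23,26,20)
river: ρ → (20,14,-29)
river: ρ → (-29,44,5)
river: ρ → (5,46,-20)
river: ρ → (-20,34,17)
river: ρ → (17,34,-20)
river: ρ → (-20,46,5)
river: ρ → (5,44,-29)
river: ρ → (-29,14,20)
river: ρ → (20,26,-23)
river: ρ → (-23,20,23)
river: ρ → (23,26,-20)
closes: descent 1, river 22
min |a| on river = 5

5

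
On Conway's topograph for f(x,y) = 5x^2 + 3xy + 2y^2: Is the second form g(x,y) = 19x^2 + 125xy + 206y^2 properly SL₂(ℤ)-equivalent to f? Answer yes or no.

D₁ = -31, D₂ = -31
f: flip: (5,3,2)→(2,-3,5)
f: translate: b→1 (≡-3 mod 4), so (2,-3,5)→(2,1,4)
f: reduced (well bottom): (2,1,4) with a≤c, −a<b≤a
g: translate: b→11 (≡125 mod 38), so (19,125,206)→(19,11,2)
g: flip: (19,11,2)→(2,-11,19)
g: translate: b→1 (≡-11 mod 4), so (2,-11,19)→(2,1,4)
g: reduced (well bottom): (2,1,4) with a≤c, −a<b≤a
reduced forms (2, 1, 4) vs (2, 1, 4) ⇒ equivalent

yes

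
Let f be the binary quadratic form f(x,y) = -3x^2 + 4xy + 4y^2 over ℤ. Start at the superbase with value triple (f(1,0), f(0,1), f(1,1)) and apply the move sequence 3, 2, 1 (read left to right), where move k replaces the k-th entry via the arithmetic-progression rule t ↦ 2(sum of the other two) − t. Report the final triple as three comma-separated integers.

start (-3,4,5) = (f(1,0),f(0,1),f(1,1))
replace slot 3: 2·((-3)+4) − 5 = -3 → (-3,4,-3)
replace slot 2: 2·((-3)+(-3)) − 4 = -16 → (-3,-16,-3)
replace slot 1: 2·((-16)+(-3)) − (-3) = -35 → (-35,-16,-3)

-35,-16,-3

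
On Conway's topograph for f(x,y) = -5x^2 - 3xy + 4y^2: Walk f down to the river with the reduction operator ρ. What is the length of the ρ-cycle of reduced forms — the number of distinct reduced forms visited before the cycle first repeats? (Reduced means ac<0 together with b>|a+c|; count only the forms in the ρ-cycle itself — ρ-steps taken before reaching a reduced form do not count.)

D = 89, ⌊√D⌋ = 9
descent: ρ → (4,3,-5)  [lands on river]
river: ρ → (-5,7,2)
river: ρ → (2,9,-1)
river: ρ → (-1,9,2)
river: ρ → (2,7,-5)
river: ρ → (-5,3,4)
river: ρ → (4,5,-4)
river: ρ → (-4,3,5)
river: ρ → (5,7,-2)
river: ρ → (-2,9,1)
river: ρ → (1,9,-2)
river: ρ → (-2,7,5)
river: ρ → (5,3,-4)
river: ρ → (-4,5,4)
ρ-cycle length = 14 (tail of 1 descent step not counted)

14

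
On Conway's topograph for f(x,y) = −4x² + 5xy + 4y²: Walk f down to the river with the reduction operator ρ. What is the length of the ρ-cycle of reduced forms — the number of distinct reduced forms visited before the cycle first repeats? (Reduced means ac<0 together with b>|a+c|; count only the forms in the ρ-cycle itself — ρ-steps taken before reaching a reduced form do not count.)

D = 89, ⌊√D⌋ = 9
river: ρ → (4,3,-5)
river: ρ → (-5,7,2)
river: ρ → (2,9,-1)
river: ρ → (-1,9,2)
river: ρ → (2,7,-5)
river: ρ → (-5,3,4)
river: ρ → (4,5,-4)
river: ρ → (-4,3,5)
river: ρ → (5,7,-2)
river: ρ → (-2,9,1)
river: ρ → (1,9,-2)
river: ρ → (-2,7,5)
river: ρ → (5,3,-4)
river: ρ → (-4,5,4)
ρ-cycle length = 14 (tail of 0 descent steps not counted)

14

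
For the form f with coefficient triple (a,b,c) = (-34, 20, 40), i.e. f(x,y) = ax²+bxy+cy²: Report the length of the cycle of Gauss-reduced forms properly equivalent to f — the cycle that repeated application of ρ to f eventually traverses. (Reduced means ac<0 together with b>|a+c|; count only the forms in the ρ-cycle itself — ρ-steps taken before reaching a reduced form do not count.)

D = 5840, ⌊√D⌋ = 76
river: ρ → (40,60,-14)
river: ρ → (-14,52,56)
river: ρ → (56,60,-10)
river: ρ → (-10,60,56)
river: ρ → (56,52,-14)
river: ρ → (-14,60,40)
river: ρ → (40,20,-34)
river: ρ → (-34,48,26)
river: ρ → (26,56,-26)
river: ρ → (-26,48,34)
river: ρ → (34,20,-40)
river: ρ → (-40,60,14)
river: ρ → (14,52,-56)
river: ρ → (-56,60,10)
river: ρ → (10,60,-56)
river: ρ → (-56,52,14)
river: ρ → (14,60,-40)
river: ρ → (-40,20,34)
river: ρ → (34,48,-26)
river: ρ → (-26,56,26)
river: ρ → (26,48,-34)
river: ρ → (-34,20,40)
ρ-cycle length = 22 (tail of 0 descent steps not counted)

22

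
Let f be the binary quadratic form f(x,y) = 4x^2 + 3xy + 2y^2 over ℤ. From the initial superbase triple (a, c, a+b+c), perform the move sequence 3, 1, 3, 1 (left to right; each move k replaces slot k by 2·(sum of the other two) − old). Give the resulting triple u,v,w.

start (4,2,9) = (f(1,0),f(0,1),f(1,1))
replace slot 3: 2·(4+2) − 9 = 3 → (4,2,3)
replace slot 1: 2·(2+3) − 4 = 6 → (6,2,3)
replace slot 3: 2·(6+2) − 3 = 13 → (6,2,13)
replace slot 1: 2·(2+13) − 6 = 24 → (24,2,13)

24,2,13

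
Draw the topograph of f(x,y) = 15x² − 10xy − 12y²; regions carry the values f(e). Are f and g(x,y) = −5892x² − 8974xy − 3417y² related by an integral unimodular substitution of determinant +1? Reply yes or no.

D₁ = 820, D₂ = 820
river cycle of f (length 12): (-12, 10, 15), (15, 20, -7), (-7, 22, 12), (12, 26, -3), (-3, 28, 3), (3, 26, -12), (-12, 22, 7), (7, 20, -15), (-15, 10, 12), (12, 14, -13), … (2 more)
river cycle of g (length 12): (-12, 10, 15), (15, 20, -7), (-7, 22, 12), (12, 26, -3), (-3, 28, 3), (3, 26, -12), (-12, 22, 7), (7, 20, -15), (-15, 10, 12), (12, 14, -13), … (2 more)
cycles coincide ⇒ equivalent

yes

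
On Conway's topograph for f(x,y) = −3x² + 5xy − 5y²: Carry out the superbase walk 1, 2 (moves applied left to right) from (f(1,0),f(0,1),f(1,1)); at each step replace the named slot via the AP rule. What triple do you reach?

start (-3,-5,-3) = (f(1,0),f(0,1),f(1,1))
replace slot 1: 2·((-5)+(-3)) − (-3) = -13 → (-13,-5,-3)
replace slot 2: 2·((-13)+(-3)) − (-5) = -27 → (-13,-27,-3)

-13,-27,-3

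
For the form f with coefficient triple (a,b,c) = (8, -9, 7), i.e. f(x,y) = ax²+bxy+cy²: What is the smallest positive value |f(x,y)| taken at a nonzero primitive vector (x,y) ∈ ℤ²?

translate: b→7 (≡-9 mod 16), so (8,-9,7)→(8,7,6)
flip: (8,7,6)→(6,-7,8)
translate: b→5 (≡-7 mod 12), so (6,-7,8)→(6,5,7)
reduced (well bottom): (6,5,7) with a≤c, −a<b≤a
well minimum = a = 6

6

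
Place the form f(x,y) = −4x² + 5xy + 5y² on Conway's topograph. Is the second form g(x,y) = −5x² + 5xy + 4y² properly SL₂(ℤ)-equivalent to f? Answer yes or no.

D₁ = 105, D₂ = 105
river cycle of f (length 6): (5, 5, -4), (-4, 3, 6), (6, 9, -1), (-1, 9, 6), (6, 3, -4), (-4, 5, 5)
river cycle of g (length 6): (4, 3, -6), (-6, 9, 1), (1, 9, -6), (-6, 3, 4), (4, 5, -5), (-5, 5, 4)
cycles differ ⇒ inequivalent

no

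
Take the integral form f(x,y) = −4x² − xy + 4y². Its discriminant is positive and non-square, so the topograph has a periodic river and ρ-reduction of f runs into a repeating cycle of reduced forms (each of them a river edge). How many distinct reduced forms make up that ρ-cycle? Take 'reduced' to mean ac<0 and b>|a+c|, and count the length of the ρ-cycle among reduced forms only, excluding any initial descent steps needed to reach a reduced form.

D = 65, ⌊√D⌋ = 8
descent: ρ → (4,1,-4)  [lands on river]
river: ρ → (-4,7,1)
river: ρ → (1,7,-4)
river: ρ → (-4,1,4)
river: ρ → (4,7,-1)
river: ρ → (-1,7,4)
ρ-cycle length = 6 (tail of 1 descent step not counted)

6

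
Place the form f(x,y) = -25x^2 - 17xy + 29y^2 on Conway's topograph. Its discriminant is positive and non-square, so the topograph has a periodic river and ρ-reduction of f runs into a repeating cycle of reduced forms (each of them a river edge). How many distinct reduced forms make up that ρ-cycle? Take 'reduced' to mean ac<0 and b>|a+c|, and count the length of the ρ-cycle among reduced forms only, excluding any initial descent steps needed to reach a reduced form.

D = 3189, ⌊√D⌋ = 56
descent: ρ → (29,17,-25)  [lands on river]
river: ρ → (-25,33,21)
river: ρ → (21,51,-7)
river: ρ → (-7,47,35)
river: ρ → (35,23,-19)
river: ρ → (-19,53,5)
river: ρ → (5,47,-49)
river: ρ → (-49,51,3)
river: ρ → (3,51,-49)
river: ρ → (-49,47,5)
river: ρ → (5,53,-19)
river: ρ → (-19,23,35)
river: ρ → (35,47,-7)
river: ρ → (-7,51,21)
river: ρ → (21,33,-25)
river: ρ → (-25,17,29)
river: ρ → (29,41,-13)
river: ρ → (-13,37,35)
river: ρ → (35,33,-15)
river: ρ → (-15,27,41)
river: ρ → (41,55,-1)
river: ρ → (-1,55,41)
river: ρ → (41,27,-15)
river: ρ → (-15,33,35)
river: ρ → (35,37,-13)
river: ρ → (-13,41,29)
ρ-cycle length = 26 (tail of 1 descent step not counted)

26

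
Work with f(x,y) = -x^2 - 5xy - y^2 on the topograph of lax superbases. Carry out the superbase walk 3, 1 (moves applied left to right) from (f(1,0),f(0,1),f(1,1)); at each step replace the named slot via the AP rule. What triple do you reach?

start (-1,-1,-7) = (f(1,0),f(0,1),f(1,1))
replace slot 3: 2·((-1)+(-1)) − (-7) = 3 → (-1,-1,3)
replace slot 1: 2·((-1)+3) − (-1) = 5 → (5,-1,3)

5,-1,3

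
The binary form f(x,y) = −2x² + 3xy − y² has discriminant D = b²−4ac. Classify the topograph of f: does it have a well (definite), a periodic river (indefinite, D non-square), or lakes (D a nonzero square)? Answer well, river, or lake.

D = b²−4ac = 3² − 4·(-2)·(-1) = 1
D = 1² is a perfect square ⇒ form factors over ℤ ⇒ lakes

lake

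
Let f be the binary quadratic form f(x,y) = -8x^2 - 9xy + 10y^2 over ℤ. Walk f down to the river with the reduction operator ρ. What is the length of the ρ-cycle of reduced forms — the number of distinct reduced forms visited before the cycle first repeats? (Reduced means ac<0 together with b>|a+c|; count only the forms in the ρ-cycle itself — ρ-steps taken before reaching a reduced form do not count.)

D = 401, ⌊√D⌋ = 20
descent: ρ → (10,9,-8)  [lands on river]
river: ρ → (-8,7,11)
river: ρ → (11,15,-4)
river: ρ → (-4,17,7)
river: ρ → (7,11,-10)
river: ρ → (-10,9,8)
river: ρ → (8,7,-11)
river: ρ → (-11,15,4)
river: ρ → (4,17,-7)
river: ρ → (-7,11,10)
ρ-cycle length = 10 (tail of 1 descent step not counted)

10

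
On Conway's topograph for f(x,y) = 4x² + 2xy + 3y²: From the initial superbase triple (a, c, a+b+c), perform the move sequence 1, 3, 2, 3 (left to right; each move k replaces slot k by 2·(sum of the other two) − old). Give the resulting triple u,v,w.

start (4,3,9) = (f(1,0),f(0,1),f(1,1))
replace slot 1: 2·(3+9) − 4 = 20 → (20,3,9)
replace slot 3: 2·(20+3) − 9 = 37 → (20,3,37)
replace slot 2: 2·(20+37) − 3 = 111 → (20,111,37)
replace slot 3: 2·(20+111) − 37 = 225 → (20,111,225)

20,111,225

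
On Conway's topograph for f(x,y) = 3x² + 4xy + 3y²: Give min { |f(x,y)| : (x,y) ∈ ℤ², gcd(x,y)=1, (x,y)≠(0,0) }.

translate: b→-2 (≡4 mod 6), so (3,4,3)→(3,-2,2)
flip: (3,-2,2)→(2,2,3)
reduced (well bottom): (2,2,3) with a≤c, −a<b≤a
well minimum = a = 2

2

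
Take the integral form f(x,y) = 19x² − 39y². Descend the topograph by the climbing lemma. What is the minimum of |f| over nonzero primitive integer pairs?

descent: ρ → (-39,0,19)
descent: ρ → (19,38,-20)  [lands on river]
river: ρ → (-20,42,15)
river: ρ → (15,48,-11)
river: ρ → (-11,40,31)
river: ρ → (31,22,-20)
river: ρ → (-20,18,33)
river: ρ → (33,48,-5)
river: ρ → (-5,52,13)
river: ρ → (13,52,-5)
river: ρ → (-5,48,33)
river: ρ → (33,18,-20)
river: ρ → (-20,22,31)
river: ρ → (31,40,-11)
river: ρ → (-11,48,15)
river: ρ → (15,42,-20)
river: ρ → (-20,38,19)
closes: descent 2, river 16
min |a| on river = 5

5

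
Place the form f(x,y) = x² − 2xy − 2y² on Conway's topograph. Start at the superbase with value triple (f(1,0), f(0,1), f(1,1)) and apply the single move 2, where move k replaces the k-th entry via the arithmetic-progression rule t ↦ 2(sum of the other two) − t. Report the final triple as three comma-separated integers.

start (1,-2,-3) = (f(1,0),f(0,1),f(1,1))
replace slot 2: 2·(1+(-3)) − (-2) = -2 → (1,-2,-3)

1,-2,-3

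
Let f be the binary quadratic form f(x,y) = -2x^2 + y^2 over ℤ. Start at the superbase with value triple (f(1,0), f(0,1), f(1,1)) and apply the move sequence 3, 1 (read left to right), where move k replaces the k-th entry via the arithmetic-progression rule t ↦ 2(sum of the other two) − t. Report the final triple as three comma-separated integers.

start (-2,1,-1) = (f(1,0),f(0,1),f(1,1))
replace slot 3: 2·((-2)+1) − (-1) = -1 → (-2,1,-1)
replace slot 1: 2·(1+(-1)) − (-2) = 2 → (2,1,-1)

2,1,-1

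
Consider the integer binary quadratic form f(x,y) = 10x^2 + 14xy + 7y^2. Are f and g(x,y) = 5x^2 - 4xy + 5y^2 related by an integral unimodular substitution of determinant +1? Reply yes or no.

D₁ = -84, D₂ = -84
f: translate: b→-6 (≡14 mod 20), so (10,14,7)→(10,-6,3)
f: flip: (10,-6,3)→(3,6,10)
f: translate: b→0 (≡6 mod 6), so (3,6,10)→(3,0,7)
f: reduced (well bottom): (3,0,7) with a≤c, −a<b≤a
g: flip: (5,-4,5)→(5,4,5)
g: reduced (well bottom): (5,4,5) with a≤c, −a<b≤a
reduced forms (3, 0, 7) vs (5, 4, 5) ⇒ inequivalent

no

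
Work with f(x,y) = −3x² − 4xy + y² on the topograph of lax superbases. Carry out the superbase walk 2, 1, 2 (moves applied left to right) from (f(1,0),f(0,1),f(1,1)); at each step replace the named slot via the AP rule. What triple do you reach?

start (-3,1,-6) = (f(1,0),f(0,1),f(1,1))
replace slot 2: 2·((-3)+(-6)) − 1 = -19 → (-3,-19,-6)
replace slot 1: 2·((-19)+(-6)) − (-3) = -47 → (-47,-19,-6)
replace slot 2: 2·((-47)+(-6)) − (-19) = -87 → (-47,-87,-6)

-47,-87,-6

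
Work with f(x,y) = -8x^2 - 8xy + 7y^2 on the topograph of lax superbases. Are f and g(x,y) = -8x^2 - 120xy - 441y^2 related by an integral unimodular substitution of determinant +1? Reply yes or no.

D₁ = 288, D₂ = 288
river cycle of f (length 6): (7, 8, -8), (-8, 8, 7), (7, 6, -9), (-9, 12, 4), (4, 12, -9), (-9, 6, 7)
river cycle of g (length 6): (-8, 8, 7), (7, 6, -9), (-9, 12, 4), (4, 12, -9), (-9, 6, 7), (7, 8, -8)
cycles coincide ⇒ equivalent

yes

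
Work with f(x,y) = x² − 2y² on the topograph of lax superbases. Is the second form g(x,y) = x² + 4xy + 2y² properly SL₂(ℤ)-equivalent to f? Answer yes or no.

D₁ = 8, D₂ = 8
river cycle of f (length 2): (1, 2, -1), (-1, 2, 1)
river cycle of g (length 2): (-1, 2, 1), (1, 2, -1)
cycles coincide ⇒ equivalent

yes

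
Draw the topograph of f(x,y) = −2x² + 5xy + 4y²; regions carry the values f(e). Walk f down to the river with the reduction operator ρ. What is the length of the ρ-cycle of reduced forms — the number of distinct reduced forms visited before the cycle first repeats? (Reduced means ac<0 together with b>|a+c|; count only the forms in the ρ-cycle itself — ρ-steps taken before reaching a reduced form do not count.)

D = 57, ⌊√D⌋ = 7
river: ρ → (4,3,-3)
river: ρ → (-3,3,4)
river: ρ → (4,5,-2)
river: ρ → (-2,7,1)
river: ρ → (1,7,-2)
river: ρ → (-2,5,4)
ρ-cycle length = 6 (tail of 0 descent steps not counted)

6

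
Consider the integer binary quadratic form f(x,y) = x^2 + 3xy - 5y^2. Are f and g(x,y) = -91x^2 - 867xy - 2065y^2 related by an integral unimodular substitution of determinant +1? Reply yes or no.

D₁ = 29, D₂ = 29
river cycle of f (length 2): (1, 5, -1), (-1, 5, 1)
river cycle of g (length 2): (1, 5, -1), (-1, 5, 1)
cycles coincide ⇒ equivalent

yes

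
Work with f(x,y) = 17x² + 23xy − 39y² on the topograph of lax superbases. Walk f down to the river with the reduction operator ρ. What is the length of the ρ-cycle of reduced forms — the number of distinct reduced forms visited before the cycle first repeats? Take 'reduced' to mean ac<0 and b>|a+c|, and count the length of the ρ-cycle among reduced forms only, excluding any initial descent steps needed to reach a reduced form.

D = 3181, ⌊√D⌋ = 56
river: ρ → (-39,55,1)
river: ρ → (1,55,-39)
river: ρ → (-39,23,17)
river: ρ → (17,45,-17)
river: ρ → (-17,23,39)
river: ρ → (39,55,-1)
river: ρ → (-1,55,39)
river: ρ → (39,23,-17)
river: ρ → (-17,45,17)
river: ρ → (17,23,-39)
ρ-cycle length = 10 (tail of 0 descent steps not counted)

10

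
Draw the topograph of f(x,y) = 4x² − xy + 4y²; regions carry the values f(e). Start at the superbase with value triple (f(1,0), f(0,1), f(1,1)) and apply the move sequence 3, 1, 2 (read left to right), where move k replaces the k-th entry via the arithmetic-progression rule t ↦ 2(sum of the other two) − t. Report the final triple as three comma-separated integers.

start (4,4,7) = (f(1,0),f(0,1),f(1,1))
replace slot 3: 2·(4+4) − 7 = 9 → (4,4,9)
replace slot 1: 2·(4+9) − 4 = 22 → (22,4,9)
replace slot 2: 2·(22+9) − 4 = 58 → (22,58,9)

22,58,9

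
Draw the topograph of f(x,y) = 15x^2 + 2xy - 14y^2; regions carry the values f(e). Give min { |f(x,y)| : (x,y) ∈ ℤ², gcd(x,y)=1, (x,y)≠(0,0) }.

river: ρ → (-14,26,3)
river: ρ → (3,28,-5)
river: ρ → (-5,22,18)
river: ρ → (18,14,-9)
river: ρ → (-9,22,10)
river: ρ → (10,18,-13)
river: ρ → (-13,8,15)
river: ρ → (15,22,-6)
river: ρ → (-6,26,7)
river: ρ → (7,16,-21)
river: ρ → (-21,26,2)
river: ρ → (2,26,-21)
river: ρ → (-21,16,7)
river: ρ → (7,26,-6)
river: ρ → (-6,22,15)
river: ρ → (15,8,-13)
river: ρ → (-13,18,10)
river: ρ → (10,22,-9)
river: ρ → (-9,14,18)
river: ρ → (18,22,-5)
river: ρ → (-5,28,3)
river: ρ → (3,26,-14)
river: ρ → (-14,2,15)
river: ρ → (15,28,-1)
river: ρ → (-1,28,15)
river: ρ → (15,2,-14)
closes: descent 0, river 26
min |a| on river = 1

1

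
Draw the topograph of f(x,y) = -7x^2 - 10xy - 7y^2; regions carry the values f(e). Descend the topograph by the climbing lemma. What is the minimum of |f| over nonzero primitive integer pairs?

translate: b→-4 (≡10 mod 14), so (7,10,7)→(7,-4,4)
flip: (7,-4,4)→(4,4,7)
reduced (well bottom): (4,4,7) with a≤c, −a<b≤a
well minimum |f| = |-4| = 4 (negative-definite)

4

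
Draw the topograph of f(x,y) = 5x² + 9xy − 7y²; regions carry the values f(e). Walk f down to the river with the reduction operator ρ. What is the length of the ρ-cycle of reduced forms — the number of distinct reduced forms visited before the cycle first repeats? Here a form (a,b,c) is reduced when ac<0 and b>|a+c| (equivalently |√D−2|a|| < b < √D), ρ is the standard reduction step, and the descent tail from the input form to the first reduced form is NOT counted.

D = 221, ⌊√D⌋ = 14
river: ρ → (-7,5,7)
river: ρ → (7,9,-5)
river: ρ → (-5,11,5)
river: ρ → (5,9,-7)
ρ-cycle length = 4 (tail of 0 descent steps not counted)

4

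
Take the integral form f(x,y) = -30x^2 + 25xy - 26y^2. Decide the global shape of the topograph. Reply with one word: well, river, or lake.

D = b²−4ac = 25² − 4·(-30)·(-26) = -2495
D < 0 ⇒ definite ⇒ every region one sign ⇒ single well

well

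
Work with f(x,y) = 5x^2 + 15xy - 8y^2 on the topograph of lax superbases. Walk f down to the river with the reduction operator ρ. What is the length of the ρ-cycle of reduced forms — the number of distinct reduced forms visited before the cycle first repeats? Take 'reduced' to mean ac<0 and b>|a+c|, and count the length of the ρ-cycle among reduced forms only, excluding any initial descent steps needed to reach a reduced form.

D = 385, ⌊√D⌋ = 19
river: ρ → (-8,17,3)
river: ρ → (3,19,-2)
river: ρ → (-2,17,12)
river: ρ → (12,7,-7)
river: ρ → (-7,7,12)
river: ρ → (12,17,-2)
river: ρ → (-2,19,3)
river: ρ → (3,17,-8)
river: ρ → (-8,15,5)
river: ρ → (5,15,-8)
ρ-cycle length = 10 (tail of 0 descent steps not counted)

10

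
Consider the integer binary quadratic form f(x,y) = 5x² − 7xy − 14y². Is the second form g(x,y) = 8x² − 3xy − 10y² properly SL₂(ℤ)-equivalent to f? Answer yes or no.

D₁ = 329, D₂ = 329
river cycle of f (length 16): (5, 13, -8), (-8, 3, 10), (10, 17, -1), (-1, 17, 10), (10, 3, -8), (-8, 13, 5), (5, 17, -2), (-2, 15, 13), (13, 11, -4), (-4, 13, 10), … (6 more)
river cycle of g (length 16): (-10, 3, 8), (8, 13, -5), (-5, 17, 2), (2, 15, -13), (-13, 11, 4), (4, 13, -10), (-10, 7, 7), (7, 7, -10), (-10, 13, 4), (4, 11, -13), … (6 more)
cycles differ ⇒ inequivalent

no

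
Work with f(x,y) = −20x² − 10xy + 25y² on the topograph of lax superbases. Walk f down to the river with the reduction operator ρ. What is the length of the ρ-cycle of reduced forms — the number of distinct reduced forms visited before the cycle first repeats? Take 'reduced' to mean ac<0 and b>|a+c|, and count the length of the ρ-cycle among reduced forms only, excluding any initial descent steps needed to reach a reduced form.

D = 2100, ⌊√D⌋ = 45
descent: ρ → (25,10,-20)  [lands on river]
river: ρ → (-20,30,15)
river: ρ → (15,30,-20)
river: ρ → (-20,10,25)
river: ρ → (25,40,-5)
river: ρ → (-5,40,25)
ρ-cycle length = 6 (tail of 1 descent step not counted)

6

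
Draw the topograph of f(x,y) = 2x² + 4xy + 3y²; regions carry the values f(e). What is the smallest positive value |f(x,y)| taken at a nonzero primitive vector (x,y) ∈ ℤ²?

translate: b→0 (≡4 mod 4), so (2,4,3)→(2,0,1)
flip: (2,0,1)→(1,0,2)
reduced (well bottom): (1,0,2) with a≤c, −a<b≤a
well minimum = a = 1

1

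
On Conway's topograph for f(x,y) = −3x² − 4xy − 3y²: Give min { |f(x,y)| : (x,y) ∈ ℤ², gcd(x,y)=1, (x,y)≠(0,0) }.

translate: b→-2 (≡4 mod 6), so (3,4,3)→(3,-2,2)
flip: (3,-2,2)→(2,2,3)
reduced (well bottom): (2,2,3) with a≤c, −a<b≤a
well minimum |f| = |-2| = 2 (negative-definite)

2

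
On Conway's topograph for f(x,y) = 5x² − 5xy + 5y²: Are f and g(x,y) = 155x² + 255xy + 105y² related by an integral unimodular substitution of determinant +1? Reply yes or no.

D₁ = -75, D₂ = -75
f: translate: b→5 (≡-5 mod 10), so (5,-5,5)→(5,5,5)
f: reduced (well bottom): (5,5,5) with a≤c, −a<b≤a
g: translate: b→-55 (≡255 mod 310), so (155,255,105)→(155,-55,5)
g: flip: (155,-55,5)→(5,55,155)
g: translate: b→5 (≡55 mod 10), so (5,55,155)→(5,5,5)
g: reduced (well bottom): (5,5,5) with a≤c, −a<b≤a
reduced forms (5, 5, 5) vs (5, 5, 5) ⇒ equivalent

yes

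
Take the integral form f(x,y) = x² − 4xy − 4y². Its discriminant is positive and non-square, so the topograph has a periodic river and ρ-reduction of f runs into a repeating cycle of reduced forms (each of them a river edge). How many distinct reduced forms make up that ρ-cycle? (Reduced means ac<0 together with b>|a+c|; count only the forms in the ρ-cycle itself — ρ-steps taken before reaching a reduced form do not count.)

D = 32, ⌊√D⌋ = 5
descent: ρ → (-4,4,1)  [lands on river]
river: ρ → (1,4,-4)
ρ-cycle length = 2 (tail of 1 descent step not counted)

2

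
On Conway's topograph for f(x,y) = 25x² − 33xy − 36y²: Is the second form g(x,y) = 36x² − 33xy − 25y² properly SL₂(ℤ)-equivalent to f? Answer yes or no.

D₁ = 4689, D₂ = 4689
river cycle of f (length 72): (-36, 33, 25), (25, 67, -2), (-2, 65, 58), (58, 51, -9), (-9, 57, 40), (40, 23, -26), (-26, 29, 37), (37, 45, -18), (-18, 63, 10), (10, 57, -36), … (62 more)
river cycle of g (length 72): (-25, 33, 36), (36, 39, -22), (-22, 49, 26), (26, 55, -16), (-16, 41, 47), (47, 53, -10), (-10, 67, 5), (5, 63, -36), (-36, 9, 32), (32, 55, -13), … (62 more)
cycles differ ⇒ inequivalent

no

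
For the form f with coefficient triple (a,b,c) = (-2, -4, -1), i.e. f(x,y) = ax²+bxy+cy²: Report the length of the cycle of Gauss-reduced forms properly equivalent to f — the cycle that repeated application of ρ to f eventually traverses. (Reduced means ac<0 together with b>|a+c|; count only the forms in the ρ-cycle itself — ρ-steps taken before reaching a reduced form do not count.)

D = 8, ⌊√D⌋ = 2
descent: ρ → (-1,2,1)  [lands on river]
river: ρ → (1,2,-1)
ρ-cycle length = 2 (tail of 1 descent step not counted)

2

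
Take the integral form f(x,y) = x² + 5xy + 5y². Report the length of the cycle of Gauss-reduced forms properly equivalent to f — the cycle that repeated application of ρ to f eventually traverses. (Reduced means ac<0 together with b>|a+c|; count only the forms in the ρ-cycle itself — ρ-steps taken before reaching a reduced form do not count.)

D = 5, ⌊√D⌋ = 2
descent: ρ → (5,5,1)
descent: ρ → (1,1,-1)  [lands on river]
river: ρ → (-1,1,1)
ρ-cycle length = 2 (tail of 2 descent steps not counted)

2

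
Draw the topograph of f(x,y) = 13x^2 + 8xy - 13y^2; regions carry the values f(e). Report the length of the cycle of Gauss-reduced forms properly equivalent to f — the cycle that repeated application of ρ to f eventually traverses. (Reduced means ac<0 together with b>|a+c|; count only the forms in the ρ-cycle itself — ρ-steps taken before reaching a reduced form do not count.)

D = 740, ⌊√D⌋ = 27
river: ρ → (-13,18,8)
river: ρ → (8,14,-17)
river: ρ → (-17,20,5)
river: ρ → (5,20,-17)
river: ρ → (-17,14,8)
river: ρ → (8,18,-13)
river: ρ → (-13,8,13)
river: ρ → (13,18,-8)
river: ρ → (-8,14,17)
river: ρ → (17,20,-5)
river: ρ → (-5,20,17)
river: ρ → (17,14,-8)
river: ρ → (-8,18,13)
river: ρ → (13,8,-13)
ρ-cycle length = 14 (tail of 0 descent steps not counted)

14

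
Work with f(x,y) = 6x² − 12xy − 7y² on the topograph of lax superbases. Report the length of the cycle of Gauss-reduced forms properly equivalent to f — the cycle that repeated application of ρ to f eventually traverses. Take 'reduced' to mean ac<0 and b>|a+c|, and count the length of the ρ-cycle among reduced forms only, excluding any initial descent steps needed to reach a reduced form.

D = 312, ⌊√D⌋ = 17
descent: ρ → (-7,12,6)  [lands on river]
river: ρ → (6,12,-7)
river: ρ → (-7,16,2)
river: ρ → (2,16,-7)
ρ-cycle length = 4 (tail of 1 descent step not counted)

4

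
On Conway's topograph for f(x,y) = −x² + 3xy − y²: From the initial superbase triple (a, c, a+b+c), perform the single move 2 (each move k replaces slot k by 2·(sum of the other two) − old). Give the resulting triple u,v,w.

start (-1,-1,1) = (f(1,0),f(0,1),f(1,1))
replace slot 2: 2·((-1)+1) − (-1) = 1 → (-1,1,1)

-1,1,1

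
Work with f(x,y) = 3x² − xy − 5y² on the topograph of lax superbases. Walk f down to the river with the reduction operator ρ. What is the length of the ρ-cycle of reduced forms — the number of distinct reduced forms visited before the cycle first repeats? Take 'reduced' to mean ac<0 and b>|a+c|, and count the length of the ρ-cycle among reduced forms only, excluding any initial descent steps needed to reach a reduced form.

D = 61, ⌊√D⌋ = 7
descent: ρ → (-5,1,3)
descent: ρ → (3,5,-3)  [lands on river]
river: ρ → (-3,7,1)
river: ρ → (1,7,-3)
river: ρ → (-3,5,3)
river: ρ → (3,7,-1)
river: ρ → (-1,7,3)
ρ-cycle length = 6 (tail of 2 descent steps not counted)

6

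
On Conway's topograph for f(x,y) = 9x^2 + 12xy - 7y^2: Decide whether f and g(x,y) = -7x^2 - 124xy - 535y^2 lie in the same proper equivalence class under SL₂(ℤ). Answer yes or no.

D₁ = 396, D₂ = 396
river cycle of f (length 4): (-7, 16, 5), (5, 14, -10), (-10, 6, 9), (9, 12, -7)
river cycle of g (length 4): (-7, 16, 5), (5, 14, -10), (-10, 6, 9), (9, 12, -7)
cycles coincide ⇒ equivalent

yes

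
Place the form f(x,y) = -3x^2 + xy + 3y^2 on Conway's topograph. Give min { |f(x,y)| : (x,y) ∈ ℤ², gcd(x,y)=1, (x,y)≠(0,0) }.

river: ρ → (3,5,-1)
river: ρ → (-1,5,3)
river: ρ → (3,1,-3)
river: ρ → (-3,5,1)
river: ρ → (1,5,-3)
river: ρ → (-3,1,3)
closes: descent 0, river 6
min |a| on river = 1

1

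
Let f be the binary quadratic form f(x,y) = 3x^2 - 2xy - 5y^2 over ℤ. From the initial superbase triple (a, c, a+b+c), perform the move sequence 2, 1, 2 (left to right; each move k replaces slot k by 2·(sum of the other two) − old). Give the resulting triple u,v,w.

start (3,-5,-4) = (f(1,0),f(0,1),f(1,1))
replace slot 2: 2·(3+(-4)) − (-5) = 3 → (3,3,-4)
replace slot 1: 2·(3+(-4)) − 3 = -5 → (-5,3,-4)
replace slot 2: 2·((-5)+(-4)) − 3 = -21 → (-5,-21,-4)

-5,-21,-4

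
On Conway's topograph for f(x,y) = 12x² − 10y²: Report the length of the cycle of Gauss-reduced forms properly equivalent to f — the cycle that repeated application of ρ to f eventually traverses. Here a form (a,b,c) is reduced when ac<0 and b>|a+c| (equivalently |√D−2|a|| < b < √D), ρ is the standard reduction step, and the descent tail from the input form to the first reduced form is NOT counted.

D = 480, ⌊√D⌋ = 21
descent: ρ → (-10,20,2)  [lands on river]
river: ρ → (2,20,-10)
ρ-cycle length = 2 (tail of 1 descent step not counted)

2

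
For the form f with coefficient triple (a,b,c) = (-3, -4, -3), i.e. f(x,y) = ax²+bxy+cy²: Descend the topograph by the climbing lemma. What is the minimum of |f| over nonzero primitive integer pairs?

translate: b→-2 (≡4 mod 6), so (3,4,3)→(3,-2,2)
flip: (3,-2,2)→(2,2,3)
reduced (well bottom): (2,2,3) with a≤c, −a<b≤a
well minimum |f| = |-2| = 2 (negative-definite)

2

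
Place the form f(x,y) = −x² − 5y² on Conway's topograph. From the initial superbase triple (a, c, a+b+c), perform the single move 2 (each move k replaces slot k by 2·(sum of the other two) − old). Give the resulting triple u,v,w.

start (-1,-5,-6) = (f(1,0),f(0,1),f(1,1))
replace slot 2: 2·((-1)+(-6)) − (-5) = -9 → (-1,-9,-6)

-1,-9,-6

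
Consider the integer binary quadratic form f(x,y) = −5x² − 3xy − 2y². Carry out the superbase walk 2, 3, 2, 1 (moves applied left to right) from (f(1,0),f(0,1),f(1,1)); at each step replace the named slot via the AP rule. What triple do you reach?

start (-5,-2,-10) = (f(1,0),f(0,1),f(1,1))
replace slot 2: 2·((-5)+(-10)) − (-2) = -28 → (-5,-28,-10)
replace slot 3: 2·((-5)+(-28)) − (-10) = -56 → (-5,-28,-56)
replace slot 2: 2·((-5)+(-56)) − (-28) = -94 → (-5,-94,-56)
replace slot 1: 2·((-94)+(-56)) − (-5) = -295 → (-295,-94,-56)

-295,-94,-56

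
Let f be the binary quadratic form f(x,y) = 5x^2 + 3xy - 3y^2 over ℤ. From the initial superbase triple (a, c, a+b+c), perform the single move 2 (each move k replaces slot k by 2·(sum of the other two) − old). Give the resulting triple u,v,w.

start (5,-3,5) = (f(1,0),f(0,1),f(1,1))
replace slot 2: 2·(5+5) − (-3) = 23 → (5,23,5)

5,23,5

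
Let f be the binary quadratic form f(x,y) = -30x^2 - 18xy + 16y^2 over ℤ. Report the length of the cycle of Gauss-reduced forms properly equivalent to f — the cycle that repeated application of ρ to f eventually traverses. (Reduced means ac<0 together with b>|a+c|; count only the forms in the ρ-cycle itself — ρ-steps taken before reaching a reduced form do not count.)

D = 2244, ⌊√D⌋ = 47
descent: ρ → (16,18,-30)  [lands on river]
river: ρ → (-30,42,4)
river: ρ → (4,46,-8)
river: ρ → (-8,34,34)
river: ρ → (34,34,-8)
river: ρ → (-8,46,4)
river: ρ → (4,42,-30)
river: ρ → (-30,18,16)
river: ρ → (16,46,-2)
river: ρ → (-2,46,16)
ρ-cycle length = 10 (tail of 1 descent step not counted)

10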